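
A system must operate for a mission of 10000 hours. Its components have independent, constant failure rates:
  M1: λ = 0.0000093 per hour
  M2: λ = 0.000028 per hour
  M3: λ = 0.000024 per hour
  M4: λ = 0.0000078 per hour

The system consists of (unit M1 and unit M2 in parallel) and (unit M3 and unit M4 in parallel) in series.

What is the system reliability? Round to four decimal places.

R(M1) = exp(−0.0000093 × 10000) = 0.911194
R(M2) = exp(−0.000028 × 10000) = 0.755784
R(M3) = exp(−0.000024 × 10000) = 0.786628
R(M4) = exp(−0.0000078 × 10000) = 0.924964
Parallel (M1 and M2): 1 − (1 − 0.911194)(1 − 0.755784) = 0.978312
Parallel (M3 and M4): 1 − (1 − 0.786628)(1 − 0.924964) = 0.983989
Series ([0.978312] and [0.983989]): 0.978312 × 0.983989 = 0.9626

0.9626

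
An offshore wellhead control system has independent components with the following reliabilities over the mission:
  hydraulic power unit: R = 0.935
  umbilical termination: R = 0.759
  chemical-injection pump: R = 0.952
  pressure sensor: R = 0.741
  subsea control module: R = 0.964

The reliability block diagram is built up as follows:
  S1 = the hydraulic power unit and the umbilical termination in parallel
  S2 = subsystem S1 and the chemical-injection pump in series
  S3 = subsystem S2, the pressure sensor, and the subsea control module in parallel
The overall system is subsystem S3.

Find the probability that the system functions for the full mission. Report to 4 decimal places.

0.9994

Parallel (hydraulic power unit and umbilical termination): 1 − (1 − 0.935000)(1 − 0.759000) = 0.984335
Series ([0.984335] and chemical-injection pump): 0.984335 × 0.952000 = 0.937087
Parallel ([0.937087], pressure sensor, and subsea control module): 1 − (1 − 0.937087)(1 − 0.741000)(1 − 0.964000) = 0.9994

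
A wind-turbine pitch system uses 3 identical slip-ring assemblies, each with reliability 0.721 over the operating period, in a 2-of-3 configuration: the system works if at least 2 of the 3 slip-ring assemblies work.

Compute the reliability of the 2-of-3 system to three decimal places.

0.810

R = Σ_{i=2}^{3} C(3,i) p^i (1−p)^{3−i} with p = 0.721
C(3,2)·0.721^2·0.279^1 = 0.43511
C(3,3)·0.721^3·0.279^0 = 0.37481
Sum = 0.810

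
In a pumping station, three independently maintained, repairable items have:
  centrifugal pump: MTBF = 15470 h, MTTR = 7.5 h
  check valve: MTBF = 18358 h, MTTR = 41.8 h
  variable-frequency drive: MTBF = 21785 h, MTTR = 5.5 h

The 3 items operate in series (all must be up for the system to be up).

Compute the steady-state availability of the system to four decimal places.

A(centrifugal pump) = MTBF/(MTBF+MTTR) = 15470/(15470+7.5) = 0.999515
A(check valve) = MTBF/(MTBF+MTTR) = 18358/(18358+41.8) = 0.997728
A(variable-frequency drive) = MTBF/(MTBF+MTTR) = 21785/(21785+5.5) = 0.999748
Series availability: 0.999515 × 0.997728 × 0.999748 = 0.9970

0.9970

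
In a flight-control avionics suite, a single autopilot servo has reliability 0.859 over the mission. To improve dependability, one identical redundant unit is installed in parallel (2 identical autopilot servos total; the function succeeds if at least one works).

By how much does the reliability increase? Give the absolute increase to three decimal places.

R_before = 0.859
R_after = 1 − (1 − 0.859)^2 = 0.980
ΔR = 0.980 − 0.859 = 0.121

0.121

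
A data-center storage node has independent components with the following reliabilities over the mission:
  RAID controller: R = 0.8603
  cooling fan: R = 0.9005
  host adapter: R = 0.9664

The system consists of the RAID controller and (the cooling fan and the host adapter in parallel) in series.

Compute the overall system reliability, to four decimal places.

0.8574

Parallel (cooling fan and host adapter): 1 − (1 − 0.900500)(1 − 0.966400) = 0.996657
Series (RAID controller and [0.996657]): 0.860300 × 0.996657 = 0.8574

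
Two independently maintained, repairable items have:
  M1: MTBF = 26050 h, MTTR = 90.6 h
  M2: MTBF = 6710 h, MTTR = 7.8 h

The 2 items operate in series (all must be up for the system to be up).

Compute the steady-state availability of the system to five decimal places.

A(M1) = MTBF/(MTBF+MTTR) = 26050/(26050+90.6) = 0.996534
A(M2) = MTBF/(MTBF+MTTR) = 6710/(6710+7.8) = 0.998839
Series availability: 0.996534 × 0.998839 = 0.99538

0.99538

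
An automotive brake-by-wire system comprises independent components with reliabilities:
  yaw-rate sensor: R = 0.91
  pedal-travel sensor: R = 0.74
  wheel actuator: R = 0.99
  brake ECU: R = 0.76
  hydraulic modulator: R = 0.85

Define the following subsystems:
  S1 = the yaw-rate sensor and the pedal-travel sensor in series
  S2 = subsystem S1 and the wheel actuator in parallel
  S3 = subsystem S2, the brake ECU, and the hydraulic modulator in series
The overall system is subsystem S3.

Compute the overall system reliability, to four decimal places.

Series (yaw-rate sensor and pedal-travel sensor): 0.910000 × 0.740000 = 0.673400
Parallel ([0.673400] and wheel actuator): 1 − (1 − 0.673400)(1 − 0.990000) = 0.996734
Series ([0.996734], brake ECU, and hydraulic modulator): 0.996734 × 0.760000 × 0.850000 = 0.6439

0.6439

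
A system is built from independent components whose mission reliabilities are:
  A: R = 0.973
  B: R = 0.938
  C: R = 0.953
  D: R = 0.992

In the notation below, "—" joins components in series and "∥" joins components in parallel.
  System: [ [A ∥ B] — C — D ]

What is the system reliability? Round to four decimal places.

0.9438

Parallel (A and B): 1 − (1 − 0.973000)(1 − 0.938000) = 0.998326
Series ([0.998326], C, and D): 0.998326 × 0.953000 × 0.992000 = 0.9438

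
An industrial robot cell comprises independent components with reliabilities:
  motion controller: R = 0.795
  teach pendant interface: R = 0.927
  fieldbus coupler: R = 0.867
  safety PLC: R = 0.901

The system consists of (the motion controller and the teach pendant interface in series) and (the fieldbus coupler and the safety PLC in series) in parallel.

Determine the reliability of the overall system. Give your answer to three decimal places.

0.942

Series (motion controller and teach pendant interface): 0.79500 × 0.92700 = 0.73697
Series (fieldbus coupler and safety PLC): 0.86700 × 0.90100 = 0.78117
Parallel ([0.73697] and [0.78117]): 1 − (1 − 0.73697)(1 − 0.78117) = 0.942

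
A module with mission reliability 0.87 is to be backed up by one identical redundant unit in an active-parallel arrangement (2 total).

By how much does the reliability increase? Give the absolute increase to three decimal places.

R_before = 0.87
R_after = 1 − (1 − 0.87)^2 = 0.983
ΔR = 0.983 − 0.87 = 0.113

0.113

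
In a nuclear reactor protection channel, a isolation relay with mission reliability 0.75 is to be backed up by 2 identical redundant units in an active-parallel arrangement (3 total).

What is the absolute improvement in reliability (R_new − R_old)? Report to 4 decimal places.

0.2344

R_before = 0.75
R_after = 1 − (1 − 0.75)^3 = 0.9844
ΔR = 0.9844 − 0.75 = 0.2344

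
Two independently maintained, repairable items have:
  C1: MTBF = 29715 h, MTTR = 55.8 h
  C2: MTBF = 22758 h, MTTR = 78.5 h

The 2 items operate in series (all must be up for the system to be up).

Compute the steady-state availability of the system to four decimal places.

0.9947

A(C1) = MTBF/(MTBF+MTTR) = 29715/(29715+55.8) = 0.998126
A(C2) = MTBF/(MTBF+MTTR) = 22758/(22758+78.5) = 0.996563
Series availability: 0.998126 × 0.996563 = 0.9947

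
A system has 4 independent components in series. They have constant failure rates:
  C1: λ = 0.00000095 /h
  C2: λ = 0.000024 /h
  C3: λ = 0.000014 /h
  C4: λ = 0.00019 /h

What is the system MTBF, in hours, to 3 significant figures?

4370

Series of exponential components: λ_sys = Σ λ_i
λ_sys = 0.00000095 + 0.000024 + 0.000014 + 0.00019 = 2.2895e-04 /h
MTBF = 1 / λ_sys = 4370 h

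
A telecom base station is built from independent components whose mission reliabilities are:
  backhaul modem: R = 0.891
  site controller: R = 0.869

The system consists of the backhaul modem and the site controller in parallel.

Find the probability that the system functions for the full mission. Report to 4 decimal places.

0.9857

Parallel (backhaul modem and site controller): 1 − (1 − 0.891000)(1 − 0.869000) = 0.9857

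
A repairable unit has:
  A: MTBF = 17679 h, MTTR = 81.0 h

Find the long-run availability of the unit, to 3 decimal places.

0.995

A(A) = MTBF/(MTBF+MTTR) = 17679/(17679+81.0) = 0.995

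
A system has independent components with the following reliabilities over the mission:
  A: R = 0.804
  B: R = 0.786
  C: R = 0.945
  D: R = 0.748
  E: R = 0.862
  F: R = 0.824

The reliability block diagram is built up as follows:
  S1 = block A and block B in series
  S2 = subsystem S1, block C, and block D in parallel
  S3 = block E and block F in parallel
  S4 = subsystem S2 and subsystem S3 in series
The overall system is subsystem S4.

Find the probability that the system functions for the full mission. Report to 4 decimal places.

0.9707

Series (A and B): 0.804000 × 0.786000 = 0.631944
Parallel ([0.631944], C, and D): 1 − (1 − 0.631944)(1 − 0.945000)(1 − 0.748000) = 0.994899
Parallel (E and F): 1 − (1 − 0.862000)(1 − 0.824000) = 0.975712
Series ([0.994899] and [0.975712]): 0.994899 × 0.975712 = 0.9707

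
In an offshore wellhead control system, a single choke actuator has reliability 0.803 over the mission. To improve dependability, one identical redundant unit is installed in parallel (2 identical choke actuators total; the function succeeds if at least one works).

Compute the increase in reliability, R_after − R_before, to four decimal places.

R_before = 0.803
R_after = 1 − (1 − 0.803)^2 = 0.9612
ΔR = 0.9612 − 0.803 = 0.1582

0.1582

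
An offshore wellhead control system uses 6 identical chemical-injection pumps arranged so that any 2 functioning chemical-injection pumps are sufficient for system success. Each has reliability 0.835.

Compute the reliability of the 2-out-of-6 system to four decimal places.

R = Σ_{i=2}^{6} C(6,i) p^i (1−p)^{6−i} with p = 0.835
C(6,2)·0.835^2·0.165^4 = 0.007752
C(6,3)·0.835^3·0.165^3 = 0.052305
C(6,4)·0.835^4·0.165^2 = 0.198520
C(6,5)·0.835^5·0.165^1 = 0.401853
C(6,6)·0.835^6·0.165^0 = 0.338937
Sum = 0.9994

0.9994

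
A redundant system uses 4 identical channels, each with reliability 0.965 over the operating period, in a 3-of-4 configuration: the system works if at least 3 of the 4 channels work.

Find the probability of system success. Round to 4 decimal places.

R = Σ_{i=3}^{4} C(4,i) p^i (1−p)^{4−i} with p = 0.965
C(4,3)·0.965^3·0.035^1 = 0.125808
C(4,4)·0.965^4·0.035^0 = 0.867180
Sum = 0.9930

0.9930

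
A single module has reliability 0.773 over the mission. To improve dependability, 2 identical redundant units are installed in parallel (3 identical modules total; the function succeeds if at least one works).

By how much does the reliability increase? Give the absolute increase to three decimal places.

R_before = 0.773
R_after = 1 − (1 − 0.773)^3 = 0.988
ΔR = 0.988 − 0.773 = 0.215

0.215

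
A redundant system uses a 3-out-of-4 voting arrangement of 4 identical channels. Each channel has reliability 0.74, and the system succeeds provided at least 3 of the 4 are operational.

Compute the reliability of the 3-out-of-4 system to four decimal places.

R = Σ_{i=3}^{4} C(4,i) p^i (1−p)^{4−i} with p = 0.74
C(4,3)·0.74^3·0.26^1 = 0.421433
C(4,4)·0.74^4·0.26^0 = 0.299866
Sum = 0.7213

0.7213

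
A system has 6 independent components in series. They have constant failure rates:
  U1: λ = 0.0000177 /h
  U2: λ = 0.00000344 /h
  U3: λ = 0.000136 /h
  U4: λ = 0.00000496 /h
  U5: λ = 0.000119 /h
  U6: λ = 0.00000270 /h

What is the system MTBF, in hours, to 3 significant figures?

Series of exponential components: λ_sys = Σ λ_i
λ_sys = 0.0000177 + 0.00000344 + 0.000136 + 0.00000496 + 0.000119 + 0.00000270 = 2.8380e-04 /h
MTBF = 1 / λ_sys = 3520 h

3520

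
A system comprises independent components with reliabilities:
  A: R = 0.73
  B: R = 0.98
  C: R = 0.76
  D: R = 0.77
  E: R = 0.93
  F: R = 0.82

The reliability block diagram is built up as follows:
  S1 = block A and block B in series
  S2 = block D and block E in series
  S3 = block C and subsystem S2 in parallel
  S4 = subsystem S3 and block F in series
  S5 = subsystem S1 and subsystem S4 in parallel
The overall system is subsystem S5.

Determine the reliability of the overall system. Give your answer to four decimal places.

0.9329

Series (A and B): 0.730000 × 0.980000 = 0.715400
Series (D and E): 0.770000 × 0.930000 = 0.716100
Parallel (C and [0.716100]): 1 − (1 − 0.760000)(1 − 0.716100) = 0.931864
Series ([0.931864] and F): 0.931864 × 0.820000 = 0.764128
Parallel ([0.715400] and [0.764128]): 1 − (1 − 0.715400)(1 − 0.764128) = 0.9329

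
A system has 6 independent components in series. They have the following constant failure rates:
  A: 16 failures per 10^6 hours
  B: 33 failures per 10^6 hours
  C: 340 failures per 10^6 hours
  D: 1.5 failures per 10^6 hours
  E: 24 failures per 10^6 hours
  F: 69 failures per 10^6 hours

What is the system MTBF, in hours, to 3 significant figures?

2070

Series of exponential components: λ_sys = Σ λ_i
λ_sys = 0.000016 + 0.000033 + 0.00034 + 0.0000015 + 0.000024 + 0.000069 = 4.8350e-04 /h
MTBF = 1 / λ_sys = 2070 h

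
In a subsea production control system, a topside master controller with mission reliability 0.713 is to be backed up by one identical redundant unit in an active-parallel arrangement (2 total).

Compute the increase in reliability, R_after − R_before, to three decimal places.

0.205

R_before = 0.713
R_after = 1 − (1 − 0.713)^2 = 0.918
ΔR = 0.918 − 0.713 = 0.205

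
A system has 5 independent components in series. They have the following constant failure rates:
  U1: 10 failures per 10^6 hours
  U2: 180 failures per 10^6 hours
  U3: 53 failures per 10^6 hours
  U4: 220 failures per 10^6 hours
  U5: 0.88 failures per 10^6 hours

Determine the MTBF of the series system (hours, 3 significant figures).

Series of exponential components: λ_sys = Σ λ_i
λ_sys = 0.000010 + 0.00018 + 0.000053 + 0.00022 + 0.00000088 = 4.6388e-04 /h
MTBF = 1 / λ_sys = 2160 h

2160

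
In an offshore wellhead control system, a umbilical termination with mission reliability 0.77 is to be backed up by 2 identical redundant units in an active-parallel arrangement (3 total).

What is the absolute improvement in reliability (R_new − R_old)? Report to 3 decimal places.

0.218

R_before = 0.77
R_after = 1 − (1 − 0.77)^3 = 0.988
ΔR = 0.988 − 0.77 = 0.218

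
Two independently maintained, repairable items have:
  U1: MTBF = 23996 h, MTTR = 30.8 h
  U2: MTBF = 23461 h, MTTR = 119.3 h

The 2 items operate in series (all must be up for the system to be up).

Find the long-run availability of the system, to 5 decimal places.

0.99367

A(U1) = MTBF/(MTBF+MTTR) = 23996/(23996+30.8) = 0.998718
A(U2) = MTBF/(MTBF+MTTR) = 23461/(23461+119.3) = 0.994941
Series availability: 0.998718 × 0.994941 = 0.99367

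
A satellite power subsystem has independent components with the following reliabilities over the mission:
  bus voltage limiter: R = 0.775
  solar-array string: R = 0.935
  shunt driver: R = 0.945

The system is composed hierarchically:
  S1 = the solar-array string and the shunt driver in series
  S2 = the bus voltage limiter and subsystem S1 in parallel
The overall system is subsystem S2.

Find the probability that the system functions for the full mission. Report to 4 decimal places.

0.9738

Series (solar-array string and shunt driver): 0.935000 × 0.945000 = 0.883575
Parallel (bus voltage limiter and [0.883575]): 1 − (1 − 0.775000)(1 − 0.883575) = 0.9738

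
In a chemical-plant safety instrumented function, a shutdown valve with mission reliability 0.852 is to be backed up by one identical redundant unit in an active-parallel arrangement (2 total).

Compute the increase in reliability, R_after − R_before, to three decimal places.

0.126

R_before = 0.852
R_after = 1 − (1 − 0.852)^2 = 0.978
ΔR = 0.978 − 0.852 = 0.126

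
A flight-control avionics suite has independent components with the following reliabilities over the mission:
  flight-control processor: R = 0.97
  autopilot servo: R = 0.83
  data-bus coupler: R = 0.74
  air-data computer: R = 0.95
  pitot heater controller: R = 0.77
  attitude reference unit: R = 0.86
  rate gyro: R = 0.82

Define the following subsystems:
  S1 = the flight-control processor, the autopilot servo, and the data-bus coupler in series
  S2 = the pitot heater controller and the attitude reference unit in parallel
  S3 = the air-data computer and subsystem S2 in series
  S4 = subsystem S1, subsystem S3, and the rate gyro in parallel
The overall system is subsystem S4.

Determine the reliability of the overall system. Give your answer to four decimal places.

Series (flight-control processor, autopilot servo, and data-bus coupler): 0.970000 × 0.830000 × 0.740000 = 0.595774
Parallel (pitot heater controller and attitude reference unit): 1 − (1 − 0.770000)(1 − 0.860000) = 0.967800
Series (air-data computer and [0.967800]): 0.950000 × 0.967800 = 0.919410
Parallel ([0.595774], [0.919410], and rate gyro): 1 − (1 − 0.595774)(1 − 0.919410)(1 − 0.820000) = 0.9941

0.9941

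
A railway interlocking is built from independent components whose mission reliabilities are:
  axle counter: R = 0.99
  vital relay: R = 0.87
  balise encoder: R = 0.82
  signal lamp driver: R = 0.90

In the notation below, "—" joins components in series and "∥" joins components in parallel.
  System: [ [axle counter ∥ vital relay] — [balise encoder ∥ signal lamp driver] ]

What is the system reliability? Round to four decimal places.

0.9807

Parallel (axle counter and vital relay): 1 − (1 − 0.990000)(1 − 0.870000) = 0.998700
Parallel (balise encoder and signal lamp driver): 1 − (1 − 0.820000)(1 − 0.900000) = 0.982000
Series ([0.998700] and [0.982000]): 0.998700 × 0.982000 = 0.9807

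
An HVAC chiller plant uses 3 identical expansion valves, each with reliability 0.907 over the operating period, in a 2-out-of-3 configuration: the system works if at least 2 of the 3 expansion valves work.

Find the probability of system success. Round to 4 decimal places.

0.9757

R = Σ_{i=2}^{3} C(3,i) p^i (1−p)^{3−i} with p = 0.907
C(3,2)·0.907^2·0.093^1 = 0.229519
C(3,3)·0.907^3·0.093^0 = 0.746143
Sum = 0.9757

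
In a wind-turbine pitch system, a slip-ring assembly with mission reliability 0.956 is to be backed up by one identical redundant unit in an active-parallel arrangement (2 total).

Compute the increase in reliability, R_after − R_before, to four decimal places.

R_before = 0.956
R_after = 1 − (1 − 0.956)^2 = 0.9981
ΔR = 0.9981 − 0.956 = 0.0421

0.0421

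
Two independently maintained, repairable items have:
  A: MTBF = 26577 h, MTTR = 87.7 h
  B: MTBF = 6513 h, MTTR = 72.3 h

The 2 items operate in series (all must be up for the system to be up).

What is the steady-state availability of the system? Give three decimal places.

0.986

A(A) = MTBF/(MTBF+MTTR) = 26577/(26577+87.7) = 0.996711
A(B) = MTBF/(MTBF+MTTR) = 6513/(6513+72.3) = 0.989021
Series availability: 0.996711 × 0.989021 = 0.986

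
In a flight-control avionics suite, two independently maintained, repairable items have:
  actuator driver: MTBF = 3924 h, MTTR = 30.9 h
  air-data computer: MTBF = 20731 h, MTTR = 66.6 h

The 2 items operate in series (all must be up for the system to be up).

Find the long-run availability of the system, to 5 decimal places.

0.98901

A(actuator driver) = MTBF/(MTBF+MTTR) = 3924/(3924+30.9) = 0.992187
A(air-data computer) = MTBF/(MTBF+MTTR) = 20731/(20731+66.6) = 0.996798
Series availability: 0.992187 × 0.996798 = 0.98901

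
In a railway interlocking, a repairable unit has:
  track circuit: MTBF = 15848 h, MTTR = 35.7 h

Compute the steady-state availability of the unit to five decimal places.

0.99775

A(track circuit) = MTBF/(MTBF+MTTR) = 15848/(15848+35.7) = 0.99775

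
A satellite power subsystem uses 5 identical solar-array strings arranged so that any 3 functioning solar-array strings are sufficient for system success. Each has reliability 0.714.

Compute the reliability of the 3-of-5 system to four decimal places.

R = Σ_{i=3}^{5} C(5,i) p^i (1−p)^{5−i} with p = 0.714
C(5,3)·0.714^3·0.286^2 = 0.297733
C(5,4)·0.714^4·0.286^1 = 0.371646
C(5,5)·0.714^5·0.286^0 = 0.185563
Sum = 0.8549

0.8549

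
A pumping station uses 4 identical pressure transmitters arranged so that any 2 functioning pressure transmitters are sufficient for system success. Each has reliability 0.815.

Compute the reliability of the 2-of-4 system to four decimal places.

R = Σ_{i=2}^{4} C(4,i) p^i (1−p)^{4−i} with p = 0.815
C(4,2)·0.815^2·0.185^2 = 0.136399
C(4,3)·0.815^3·0.185^1 = 0.400594
C(4,4)·0.815^4·0.185^0 = 0.441195
Sum = 0.9782

0.9782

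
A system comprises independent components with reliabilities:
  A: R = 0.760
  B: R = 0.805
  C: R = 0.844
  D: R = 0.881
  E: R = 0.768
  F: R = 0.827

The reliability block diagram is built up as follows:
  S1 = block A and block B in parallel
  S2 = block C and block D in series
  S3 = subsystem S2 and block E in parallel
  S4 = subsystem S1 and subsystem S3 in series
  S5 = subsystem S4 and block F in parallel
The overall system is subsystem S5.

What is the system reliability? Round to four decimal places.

Parallel (A and B): 1 − (1 − 0.760000)(1 − 0.805000) = 0.953200
Series (C and D): 0.844000 × 0.881000 = 0.743564
Parallel ([0.743564] and E): 1 − (1 − 0.743564)(1 − 0.768000) = 0.940507
Series ([0.953200] and [0.940507]): 0.953200 × 0.940507 = 0.896491
Parallel ([0.896491] and F): 1 − (1 − 0.896491)(1 − 0.827000) = 0.9821

0.9821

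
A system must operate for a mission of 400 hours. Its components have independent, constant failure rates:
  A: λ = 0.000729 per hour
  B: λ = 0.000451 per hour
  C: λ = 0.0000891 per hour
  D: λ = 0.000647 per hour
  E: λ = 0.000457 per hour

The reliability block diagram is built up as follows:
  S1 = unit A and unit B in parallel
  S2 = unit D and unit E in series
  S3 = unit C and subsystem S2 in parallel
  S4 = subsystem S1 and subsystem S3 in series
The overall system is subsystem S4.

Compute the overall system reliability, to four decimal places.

0.9463

R(A) = exp(−0.000729 × 400) = 0.747067
R(B) = exp(−0.000451 × 400) = 0.834936
R(C) = exp(−0.0000891 × 400) = 0.964988
R(D) = exp(−0.000647 × 400) = 0.771977
R(E) = exp(−0.000457 × 400) = 0.832935
Parallel (A and B): 1 − (1 − 0.747067)(1 − 0.834936) = 0.958250
Series (D and E): 0.771977 × 0.832935 = 0.643007
Parallel (C and [0.643007]): 1 − (1 − 0.964988)(1 − 0.643007) = 0.987501
Series ([0.958250] and [0.987501]): 0.958250 × 0.987501 = 0.9463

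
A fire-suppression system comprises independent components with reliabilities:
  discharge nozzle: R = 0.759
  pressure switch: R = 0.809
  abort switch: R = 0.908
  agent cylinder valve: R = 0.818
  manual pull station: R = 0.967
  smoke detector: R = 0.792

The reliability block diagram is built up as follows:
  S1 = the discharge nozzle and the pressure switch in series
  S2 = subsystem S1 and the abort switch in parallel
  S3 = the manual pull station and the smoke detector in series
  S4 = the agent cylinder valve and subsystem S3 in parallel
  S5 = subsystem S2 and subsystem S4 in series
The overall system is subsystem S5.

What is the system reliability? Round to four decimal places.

0.9234

Series (discharge nozzle and pressure switch): 0.759000 × 0.809000 = 0.614031
Parallel ([0.614031] and abort switch): 1 − (1 − 0.614031)(1 − 0.908000) = 0.964491
Series (manual pull station and smoke detector): 0.967000 × 0.792000 = 0.765864
Parallel (agent cylinder valve and [0.765864]): 1 − (1 − 0.818000)(1 − 0.765864) = 0.957387
Series ([0.964491] and [0.957387]): 0.964491 × 0.957387 = 0.9234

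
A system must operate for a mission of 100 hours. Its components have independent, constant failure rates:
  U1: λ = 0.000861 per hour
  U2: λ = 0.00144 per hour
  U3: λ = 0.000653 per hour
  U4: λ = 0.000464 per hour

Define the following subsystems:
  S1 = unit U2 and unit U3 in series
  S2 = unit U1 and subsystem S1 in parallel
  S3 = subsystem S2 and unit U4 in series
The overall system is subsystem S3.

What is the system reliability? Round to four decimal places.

0.9398

R(U1) = exp(−0.000861 × 100) = 0.917502
R(U2) = exp(−0.00144 × 100) = 0.865888
R(U3) = exp(−0.000653 × 100) = 0.936786
R(U4) = exp(−0.000464 × 100) = 0.954660
Series (U2 and U3): 0.865888 × 0.936786 = 0.811152
Parallel (U1 and [0.811152]): 1 − (1 − 0.917502)(1 − 0.811152) = 0.984420
Series ([0.984420] and U4): 0.984420 × 0.954660 = 0.9398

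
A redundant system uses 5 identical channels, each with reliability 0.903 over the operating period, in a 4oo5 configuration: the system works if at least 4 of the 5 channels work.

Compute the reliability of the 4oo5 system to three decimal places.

0.923

R = Σ_{i=4}^{5} C(5,i) p^i (1−p)^{5−i} with p = 0.903
C(5,4)·0.903^4·0.097^1 = 0.32247
C(5,5)·0.903^5·0.097^0 = 0.60040
Sum = 0.923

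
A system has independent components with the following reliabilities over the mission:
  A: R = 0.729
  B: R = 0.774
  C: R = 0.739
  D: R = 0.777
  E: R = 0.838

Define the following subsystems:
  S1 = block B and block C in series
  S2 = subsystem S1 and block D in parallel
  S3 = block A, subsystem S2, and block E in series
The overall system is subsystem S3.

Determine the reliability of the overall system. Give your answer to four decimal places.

Series (B and C): 0.774000 × 0.739000 = 0.571986
Parallel ([0.571986] and D): 1 − (1 − 0.571986)(1 − 0.777000) = 0.904553
Series (A, [0.904553], and E): 0.729000 × 0.904553 × 0.838000 = 0.5526

0.5526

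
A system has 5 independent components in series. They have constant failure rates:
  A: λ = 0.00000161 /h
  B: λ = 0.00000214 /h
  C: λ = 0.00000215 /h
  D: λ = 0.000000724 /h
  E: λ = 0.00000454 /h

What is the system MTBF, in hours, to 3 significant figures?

89600

Series of exponential components: λ_sys = Σ λ_i
λ_sys = 0.00000161 + 0.00000214 + 0.00000215 + 0.000000724 + 0.00000454 = 1.1164e-05 /h
MTBF = 1 / λ_sys = 89600 h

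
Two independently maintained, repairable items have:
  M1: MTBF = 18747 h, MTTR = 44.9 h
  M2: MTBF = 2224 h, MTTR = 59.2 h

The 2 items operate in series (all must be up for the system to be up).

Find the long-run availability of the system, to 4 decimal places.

A(M1) = MTBF/(MTBF+MTTR) = 18747/(18747+44.9) = 0.997611
A(M2) = MTBF/(MTBF+MTTR) = 2224/(2224+59.2) = 0.974071
Series availability: 0.997611 × 0.974071 = 0.9717

0.9717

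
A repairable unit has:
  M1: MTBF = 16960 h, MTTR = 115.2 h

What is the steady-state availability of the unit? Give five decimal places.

0.99325

A(M1) = MTBF/(MTBF+MTTR) = 16960/(16960+115.2) = 0.99325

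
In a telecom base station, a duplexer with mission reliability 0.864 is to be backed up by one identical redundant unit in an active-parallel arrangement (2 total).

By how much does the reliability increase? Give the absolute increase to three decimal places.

0.118

R_before = 0.864
R_after = 1 − (1 − 0.864)^2 = 0.982
ΔR = 0.982 − 0.864 = 0.118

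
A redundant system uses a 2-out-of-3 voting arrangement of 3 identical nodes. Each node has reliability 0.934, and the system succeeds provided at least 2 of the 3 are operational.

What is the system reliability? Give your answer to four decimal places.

R = Σ_{i=2}^{3} C(3,i) p^i (1−p)^{3−i} with p = 0.934
C(3,2)·0.934^2·0.066^1 = 0.172726
C(3,3)·0.934^3·0.066^0 = 0.814781
Sum = 0.9875

0.9875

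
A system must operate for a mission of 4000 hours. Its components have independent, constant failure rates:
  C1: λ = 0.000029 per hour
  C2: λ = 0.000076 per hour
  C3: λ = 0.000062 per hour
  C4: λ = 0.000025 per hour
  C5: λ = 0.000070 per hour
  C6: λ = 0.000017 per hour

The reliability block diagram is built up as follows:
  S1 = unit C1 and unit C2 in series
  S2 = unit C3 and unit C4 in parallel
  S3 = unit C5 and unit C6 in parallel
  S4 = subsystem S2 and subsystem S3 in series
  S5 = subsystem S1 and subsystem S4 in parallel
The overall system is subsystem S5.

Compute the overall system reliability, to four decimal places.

R(C1) = exp(−0.000029 × 4000) = 0.890475
R(C2) = exp(−0.000076 × 4000) = 0.737861
R(C3) = exp(−0.000062 × 4000) = 0.780360
R(C4) = exp(−0.000025 × 4000) = 0.904837
R(C5) = exp(−0.000070 × 4000) = 0.755784
R(C6) = exp(−0.000017 × 4000) = 0.934260
Series (C1 and C2): 0.890475 × 0.737861 = 0.657047
Parallel (C3 and C4): 1 − (1 − 0.780360)(1 − 0.904837) = 0.979098
Parallel (C5 and C6): 1 − (1 − 0.755784)(1 − 0.934260) = 0.983945
Series ([0.979098] and [0.983945]): 0.979098 × 0.983945 = 0.963379
Parallel ([0.657047] and [0.963379]): 1 − (1 − 0.657047)(1 − 0.963379) = 0.9874

0.9874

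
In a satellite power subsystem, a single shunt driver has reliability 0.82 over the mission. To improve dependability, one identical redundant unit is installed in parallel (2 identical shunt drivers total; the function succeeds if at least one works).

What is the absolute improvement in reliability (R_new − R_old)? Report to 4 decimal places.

R_before = 0.82
R_after = 1 − (1 − 0.82)^2 = 0.9676
ΔR = 0.9676 − 0.82 = 0.1476

0.1476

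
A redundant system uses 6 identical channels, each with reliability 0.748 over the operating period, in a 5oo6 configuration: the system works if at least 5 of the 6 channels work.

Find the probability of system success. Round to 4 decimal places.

0.5292

R = Σ_{i=5}^{6} C(6,i) p^i (1−p)^{6−i} with p = 0.748
C(6,5)·0.748^5·0.252^1 = 0.354046
C(6,6)·0.748^6·0.252^0 = 0.175150
Sum = 0.5292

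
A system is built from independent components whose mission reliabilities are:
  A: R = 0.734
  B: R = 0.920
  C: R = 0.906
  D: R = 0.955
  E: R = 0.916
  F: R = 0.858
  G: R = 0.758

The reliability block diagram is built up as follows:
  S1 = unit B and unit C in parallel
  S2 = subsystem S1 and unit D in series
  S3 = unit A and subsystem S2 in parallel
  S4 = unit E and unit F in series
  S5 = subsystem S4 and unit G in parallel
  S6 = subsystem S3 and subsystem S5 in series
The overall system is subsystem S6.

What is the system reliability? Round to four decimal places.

0.9350

Parallel (B and C): 1 − (1 − 0.920000)(1 − 0.906000) = 0.992480
Series ([0.992480] and D): 0.992480 × 0.955000 = 0.947818
Parallel (A and [0.947818]): 1 − (1 − 0.734000)(1 − 0.947818) = 0.986120
Series (E and F): 0.916000 × 0.858000 = 0.785928
Parallel ([0.785928] and G): 1 − (1 − 0.785928)(1 − 0.758000) = 0.948195
Series ([0.986120] and [0.948195]): 0.986120 × 0.948195 = 0.9350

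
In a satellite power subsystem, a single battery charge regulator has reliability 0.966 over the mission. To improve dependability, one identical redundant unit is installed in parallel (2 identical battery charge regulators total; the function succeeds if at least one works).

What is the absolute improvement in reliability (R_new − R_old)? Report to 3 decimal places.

0.033

R_before = 0.966
R_after = 1 − (1 − 0.966)^2 = 0.999
ΔR = 0.999 − 0.966 = 0.033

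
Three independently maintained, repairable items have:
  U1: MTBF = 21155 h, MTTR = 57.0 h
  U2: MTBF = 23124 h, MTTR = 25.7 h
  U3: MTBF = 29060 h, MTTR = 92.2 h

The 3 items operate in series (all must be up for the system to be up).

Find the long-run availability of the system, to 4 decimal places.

A(U1) = MTBF/(MTBF+MTTR) = 21155/(21155+57.0) = 0.997313
A(U2) = MTBF/(MTBF+MTTR) = 23124/(23124+25.7) = 0.998890
A(U3) = MTBF/(MTBF+MTTR) = 29060/(29060+92.2) = 0.996837
Series availability: 0.997313 × 0.998890 × 0.996837 = 0.9931

0.9931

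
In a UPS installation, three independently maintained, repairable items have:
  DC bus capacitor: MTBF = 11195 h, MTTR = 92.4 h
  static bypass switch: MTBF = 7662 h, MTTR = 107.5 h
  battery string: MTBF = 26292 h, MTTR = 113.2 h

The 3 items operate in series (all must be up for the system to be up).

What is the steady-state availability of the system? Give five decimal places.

A(DC bus capacitor) = MTBF/(MTBF+MTTR) = 11195/(11195+92.4) = 0.991814
A(static bypass switch) = MTBF/(MTBF+MTTR) = 7662/(7662+107.5) = 0.986164
A(battery string) = MTBF/(MTBF+MTTR) = 26292/(26292+113.2) = 0.995713
Series availability: 0.991814 × 0.986164 × 0.995713 = 0.97390

0.97390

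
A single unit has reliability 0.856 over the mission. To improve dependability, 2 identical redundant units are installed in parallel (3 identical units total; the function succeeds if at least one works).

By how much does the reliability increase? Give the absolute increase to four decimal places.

0.1410

R_before = 0.856
R_after = 1 − (1 − 0.856)^3 = 0.9970
ΔR = 0.9970 − 0.856 = 0.1410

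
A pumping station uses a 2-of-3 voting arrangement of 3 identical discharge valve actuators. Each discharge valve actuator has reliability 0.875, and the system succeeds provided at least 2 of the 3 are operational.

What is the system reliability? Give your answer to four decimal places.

R = Σ_{i=2}^{3} C(3,i) p^i (1−p)^{3−i} with p = 0.875
C(3,2)·0.875^2·0.125^1 = 0.287109
C(3,3)·0.875^3·0.125^0 = 0.669922
Sum = 0.9570

0.9570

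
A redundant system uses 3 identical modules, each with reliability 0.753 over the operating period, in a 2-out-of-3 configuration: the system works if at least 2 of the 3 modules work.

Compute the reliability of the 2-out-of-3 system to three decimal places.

0.847

R = Σ_{i=2}^{3} C(3,i) p^i (1−p)^{3−i} with p = 0.753
C(3,2)·0.753^2·0.247^1 = 0.42015
C(3,3)·0.753^3·0.247^0 = 0.42696
Sum = 0.847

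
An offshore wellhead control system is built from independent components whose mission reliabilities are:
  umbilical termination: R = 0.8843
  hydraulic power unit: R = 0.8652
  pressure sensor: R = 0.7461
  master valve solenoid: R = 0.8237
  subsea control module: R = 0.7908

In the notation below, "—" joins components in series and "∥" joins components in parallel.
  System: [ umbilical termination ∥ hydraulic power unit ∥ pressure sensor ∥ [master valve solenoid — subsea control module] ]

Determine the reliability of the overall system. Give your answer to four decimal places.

Series (master valve solenoid and subsea control module): 0.823700 × 0.790800 = 0.651382
Parallel (umbilical termination, hydraulic power unit, pressure sensor, and [0.651382]): 1 − (1 − 0.884300)(1 − 0.865200)(1 − 0.746100)(1 − 0.651382) = 0.9986

0.9986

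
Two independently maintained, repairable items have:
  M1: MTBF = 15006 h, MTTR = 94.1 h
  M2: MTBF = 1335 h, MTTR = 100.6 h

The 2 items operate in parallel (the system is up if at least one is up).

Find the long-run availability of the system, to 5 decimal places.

A(M1) = MTBF/(MTBF+MTTR) = 15006/(15006+94.1) = 0.993768
A(M2) = MTBF/(MTBF+MTTR) = 1335/(1335+100.6) = 0.929925
Parallel availability: 1 − (1 − 0.993768)(1 − 0.929925) = 0.99956

0.99956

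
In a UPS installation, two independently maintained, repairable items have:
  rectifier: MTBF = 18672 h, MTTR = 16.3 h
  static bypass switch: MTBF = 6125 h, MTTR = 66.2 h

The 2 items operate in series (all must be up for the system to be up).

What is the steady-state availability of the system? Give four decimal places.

A(rectifier) = MTBF/(MTBF+MTTR) = 18672/(18672+16.3) = 0.999128
A(static bypass switch) = MTBF/(MTBF+MTTR) = 6125/(6125+66.2) = 0.989307
Series availability: 0.999128 × 0.989307 = 0.9884

0.9884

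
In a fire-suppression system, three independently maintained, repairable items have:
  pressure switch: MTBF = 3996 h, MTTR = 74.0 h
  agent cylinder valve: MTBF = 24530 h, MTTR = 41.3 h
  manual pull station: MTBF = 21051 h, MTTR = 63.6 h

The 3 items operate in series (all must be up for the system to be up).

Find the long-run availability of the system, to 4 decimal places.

0.9772

A(pressure switch) = MTBF/(MTBF+MTTR) = 3996/(3996+74.0) = 0.981818
A(agent cylinder valve) = MTBF/(MTBF+MTTR) = 24530/(24530+41.3) = 0.998319
A(manual pull station) = MTBF/(MTBF+MTTR) = 21051/(21051+63.6) = 0.996988
Series availability: 0.981818 × 0.998319 × 0.996988 = 0.9772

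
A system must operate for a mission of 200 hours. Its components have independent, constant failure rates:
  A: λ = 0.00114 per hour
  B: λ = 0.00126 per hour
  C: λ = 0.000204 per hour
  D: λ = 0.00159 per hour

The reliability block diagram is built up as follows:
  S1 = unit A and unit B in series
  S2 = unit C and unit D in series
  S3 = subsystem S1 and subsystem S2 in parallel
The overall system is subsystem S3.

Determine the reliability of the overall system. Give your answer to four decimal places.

R(A) = exp(−0.00114 × 200) = 0.796124
R(B) = exp(−0.00126 × 200) = 0.777245
R(C) = exp(−0.000204 × 200) = 0.960021
R(D) = exp(−0.00159 × 200) = 0.727603
Series (A and B): 0.796124 × 0.777245 = 0.618783
Series (C and D): 0.960021 × 0.727603 = 0.698514
Parallel ([0.618783] and [0.698514]): 1 − (1 − 0.618783)(1 − 0.698514) = 0.8851

0.8851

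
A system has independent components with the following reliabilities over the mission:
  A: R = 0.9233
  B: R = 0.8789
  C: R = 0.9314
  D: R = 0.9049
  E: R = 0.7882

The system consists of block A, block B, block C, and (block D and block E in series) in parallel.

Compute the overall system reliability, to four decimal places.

Series (D and E): 0.904900 × 0.788200 = 0.713242
Parallel (A, B, C, and [0.713242]): 1 − (1 − 0.923300)(1 − 0.878900)(1 − 0.931400)(1 − 0.713242) = 0.9998

0.9998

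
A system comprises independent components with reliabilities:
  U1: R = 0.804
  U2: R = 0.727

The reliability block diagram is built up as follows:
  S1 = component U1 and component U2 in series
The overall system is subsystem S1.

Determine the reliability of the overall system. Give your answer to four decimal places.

Series (U1 and U2): 0.804000 × 0.727000 = 0.5845

0.5845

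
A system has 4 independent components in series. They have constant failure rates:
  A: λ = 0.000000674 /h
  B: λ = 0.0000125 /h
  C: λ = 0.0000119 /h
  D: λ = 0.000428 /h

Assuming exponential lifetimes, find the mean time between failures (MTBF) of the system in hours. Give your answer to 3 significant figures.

Series of exponential components: λ_sys = Σ λ_i
λ_sys = 0.000000674 + 0.0000125 + 0.0000119 + 0.000428 = 4.5307e-04 /h
MTBF = 1 / λ_sys = 2210 h

2210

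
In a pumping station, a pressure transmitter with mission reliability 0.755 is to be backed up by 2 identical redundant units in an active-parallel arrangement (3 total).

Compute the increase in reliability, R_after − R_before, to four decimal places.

R_before = 0.755
R_after = 1 − (1 − 0.755)^3 = 0.9853
ΔR = 0.9853 − 0.755 = 0.2303

0.2303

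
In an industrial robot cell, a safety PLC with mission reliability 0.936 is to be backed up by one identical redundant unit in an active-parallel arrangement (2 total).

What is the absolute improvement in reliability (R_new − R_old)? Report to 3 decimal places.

R_before = 0.936
R_after = 1 − (1 − 0.936)^2 = 0.996
ΔR = 0.996 − 0.936 = 0.060

0.060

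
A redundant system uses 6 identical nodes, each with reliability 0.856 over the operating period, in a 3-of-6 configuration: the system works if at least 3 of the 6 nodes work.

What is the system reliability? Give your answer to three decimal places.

R = Σ_{i=3}^{6} C(6,i) p^i (1−p)^{6−i} with p = 0.856
C(6,3)·0.856^3·0.144^3 = 0.03746
C(6,4)·0.856^4·0.144^2 = 0.16700
C(6,5)·0.856^5·0.144^1 = 0.39708
C(6,6)·0.856^6·0.144^0 = 0.39341
Sum = 0.995

0.995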